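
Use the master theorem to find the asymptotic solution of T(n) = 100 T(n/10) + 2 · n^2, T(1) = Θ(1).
T(n) = Θ(n^2 log n)

log_10 100 = 2, and f(n) = 2 · n^2 = Θ(n^(log_10 100)). This is Case 2 of the master theorem: T(n) = Θ(f(n) · log n) = Θ(n^2 log n).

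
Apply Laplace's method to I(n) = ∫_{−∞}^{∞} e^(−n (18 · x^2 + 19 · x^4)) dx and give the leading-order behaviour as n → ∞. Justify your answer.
I(n) ~ sqrt(π/(18n))

φ(x) = 18 · x^2 + 19 · x^4 has its unique global minimum at x* = 0 (since φ'(x) = 36x + 76x^3 = 0 only at x = 0 for real x with both coefficients positive, and φ → ∞ as |x| → ∞). At x* = 0, φ(0) = 0 and φ''(0) = 36. Laplace's method then gives
  I(n) ~ sqrt(2π / (n · φ''(0))) · e^(−n φ(0)) = sqrt(2π / (36n)) = sqrt(π/(18n)).
The 19 · x^4 term contributes only at subleading order (an O(1/n) relative correction).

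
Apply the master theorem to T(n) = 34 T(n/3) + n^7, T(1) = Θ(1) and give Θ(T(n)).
T(n) = Θ(n^7)

log_3 34 ≈ 3.210. f(n) = n^7 dominates n^(log_3 34) since 7 > 3.210, and the regularity condition a·f(n/b) = 34·(n/3)^7 = (34/2187)·n^7 ≤ c·f(n) holds with c = 34/2187 ≈ 0.0155 < 1. So this is Case 3: T(n) = Θ(f(n)) = Θ(n^7).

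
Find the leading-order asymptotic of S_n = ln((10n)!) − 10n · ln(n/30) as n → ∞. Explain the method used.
S_n ~ 10n · (ln 300 − 1) + O(ln n)

Stirling: ln((10n)!) = 10n ln(10n) − 10n + O(ln n).
  S_n = 10n ln(10n) − 10n − 10n ln(n/30) + O(ln n)
      = 10n ln(10n) − 10n ln n + 10n ln 30 − 10n + O(ln n)
      = 10n ln 10 + 10n ln 30 − 10n + O(ln n)
      = 10n (ln 300 − 1) + O(ln n).
Numerically ln(300) − 1 ≈ 4.7038.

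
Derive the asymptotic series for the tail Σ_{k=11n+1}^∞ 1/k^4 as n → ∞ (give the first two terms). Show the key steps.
Σ_{k>11n} 1/k^4 = 1/(3 · (11n)^3) − 1/(2 · (11n)^4) + O(1/(11n)^5)

Compare to the integral: ∫_{11n}^∞ x^(−4) dx = [−x^(−3)/3]_{11n}^∞ = 1/((4−1)·(11n)^3). The Euler-Maclaurin correction adds −f(11n)/2 = −1/(2·(11n)^4). Euler-Maclaurin then gives
  Σ_{k>11n} 1/k^4 = ∫_{11n}^∞ dx/x^4 − 1/(2·(11n)^4) + O(1/(11n)^5).
(Equivalently this is ζ(4) − Σ_{k≤11n} 1/k^4.)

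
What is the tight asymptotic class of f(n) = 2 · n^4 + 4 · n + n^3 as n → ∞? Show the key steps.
f(n) ∈ Θ(n^4)

Compare the terms by growth order. For large n, n^a · (log n)^b dominates n^a' · (log n)^b' iff a > a', or (a = a' and b > b'). Ranking the 3 terms shows the dominant one is 2 · n^4. Hence f(n) ∈ Θ(n^4).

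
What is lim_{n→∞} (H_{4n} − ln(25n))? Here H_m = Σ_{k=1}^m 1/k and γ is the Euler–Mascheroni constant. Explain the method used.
lim = ln(4/25) + γ

By Euler-Maclaurin, H_m = ln m + γ + O(1/m). So
  H_{4n} − ln(25n) = ln(4n) + γ − ln(25n) + O(1/n)
                       = ln(4/25) + γ + O(1/n).
Hence the limit is ln(4/25) + γ.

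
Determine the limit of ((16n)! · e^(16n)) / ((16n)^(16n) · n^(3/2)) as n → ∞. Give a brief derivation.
lim = 0

Stirling: (16n)! ~ sqrt(2π·16n) · (16n/e)^(16n). Hence
  (16n)! · e^(16n) / (16n)^(16n) ~ sqrt(2π·16n).
Dividing by n^(3/2): sqrt(2π·16n) / n^(3/2) = sqrt(2π·16) · n^((1−3)/2), so the expression behaves like sqrt(2π·16) · n^((1−3)/2) → 0.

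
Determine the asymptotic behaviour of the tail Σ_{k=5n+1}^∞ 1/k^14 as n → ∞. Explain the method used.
Σ_{k>5n} 1/k^14 ~ 1/(13 · (5n)^13)

Compare to the integral: ∫_{5n}^∞ x^(−14) dx = [−x^(−13)/13]_{5n}^∞ = 1/((14−1)·(5n)^13). Euler-Maclaurin then gives
  Σ_{k>5n} 1/k^14 = ∫_{5n}^∞ dx/x^14 − 1/(2·(5n)^14) + O(1/(5n)^15).
(Equivalently this is ζ(14) − Σ_{k≤5n} 1/k^14.)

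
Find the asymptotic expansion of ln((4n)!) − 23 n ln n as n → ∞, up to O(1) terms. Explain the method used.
ln((4n)!) − 23 n ln n = −19 n ln n + 4(ln 4 − 1) n + (1/2) ln(2π·4n) + O(1/n)

Stirling: ln((4n)!) = 4n ln(4n) − 4n + (1/2) ln(2π·4n) + O(1/n).
Expand 4n ln(4n) = 4n (ln n + ln 4) = 4n ln n + 4n ln 4.
Subtract 23n ln n: leading term is (4 − 23) n ln n = −19 n ln n. The next term is 4n ln 4 − 4n = 4(ln 4 − 1) n. Then the (1/2) ln(2π·4n) correction.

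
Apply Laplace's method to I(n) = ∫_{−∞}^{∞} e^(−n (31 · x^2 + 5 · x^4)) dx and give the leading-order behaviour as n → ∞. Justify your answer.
I(n) ~ sqrt(π/(31n))

φ(x) = 31 · x^2 + 5 · x^4 has its unique global minimum at x* = 0 (since φ'(x) = 62x + 20x^3 = 0 only at x = 0 for real x with both coefficients positive, and φ → ∞ as |x| → ∞). At x* = 0, φ(0) = 0 and φ''(0) = 62. Laplace's method then gives
  I(n) ~ sqrt(2π / (n · φ''(0))) · e^(−n φ(0)) = sqrt(2π / (62n)) = sqrt(π/(31n)).
The 5 · x^4 term contributes only at subleading order (an O(1/n) relative correction).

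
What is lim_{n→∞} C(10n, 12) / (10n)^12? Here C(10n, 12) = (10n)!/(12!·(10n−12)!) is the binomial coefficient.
lim = 1/12! = 1/479001600

With N = 10n → ∞: C(N, 12) / N^12 = [N(N−1)…(N−11)] / (12! · N^12) = (1/12!) · 1 · (1 − 1/(10n)) · … · (1 − 11/(10n)). Each factor → 1 as N → ∞, so the limit is 1/12! = 1/479001600.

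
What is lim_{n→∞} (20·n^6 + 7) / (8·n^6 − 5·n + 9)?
lim = 20/8 = 5/2

For large n the leading n^6 terms dominate both numerator and denominator. Dividing top and bottom by n^6, every other term tends to 0, leaving 20/8 = 5/2.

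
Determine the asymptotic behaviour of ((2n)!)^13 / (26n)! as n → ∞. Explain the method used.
((2n)!)^13/(26n)! ~ ((2π·2n)^(12/2) / sqrt(13)) · 13^(−13·2n)  →  0

Write N = 2n. Stirling: N! ~ sqrt(2π N)(N/e)^N and (13N)! ~ sqrt(2π·13N)·(13N/e)^(13N).
  (N!)^13/(13N)! ~ (2π N)^(13/2) (N/e)^(13N) / [sqrt(2π·13N) (13N/e)^(13N)]
     = (2π N)^(13/2) / sqrt(2π·13N) · (N/(13N))^(13N)
     = (2π N)^((13−1)/2) / sqrt(13) · 13^(−13N).
Since 13^13 > 1, the factor 13^(−13N) decays exponentially, so the ratio → 0. Substituting N = 2n gives the stated form.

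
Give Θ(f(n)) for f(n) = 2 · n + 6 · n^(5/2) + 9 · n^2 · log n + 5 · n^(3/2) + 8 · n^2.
f(n) ∈ Θ(n^(5/2))

Compare the terms by growth order. For large n, n^a · (log n)^b dominates n^a' · (log n)^b' iff a > a', or (a = a' and b > b'). Ranking the 5 terms shows the dominant one is 6 · n^(5/2). Hence f(n) ∈ Θ(n^(5/2)).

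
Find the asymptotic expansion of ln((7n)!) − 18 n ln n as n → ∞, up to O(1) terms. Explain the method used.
ln((7n)!) − 18 n ln n = −11 n ln n + 7(ln 7 − 1) n + (1/2) ln(2π·7n) + O(1/n)

Stirling: ln((7n)!) = 7n ln(7n) − 7n + (1/2) ln(2π·7n) + O(1/n).
Expand 7n ln(7n) = 7n (ln n + ln 7) = 7n ln n + 7n ln 7.
Subtract 18n ln n: leading term is (7 − 18) n ln n = −11 n ln n. The next term is 7n ln 7 − 7n = 7(ln 7 − 1) n. Then the (1/2) ln(2π·7n) correction.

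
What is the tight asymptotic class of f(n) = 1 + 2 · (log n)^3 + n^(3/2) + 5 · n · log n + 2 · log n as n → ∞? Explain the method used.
f(n) ∈ Θ(n^(3/2))

Compare the terms by growth order. For large n, n^a · (log n)^b dominates n^a' · (log n)^b' iff a > a', or (a = a' and b > b'). Ranking the 5 terms shows the dominant one is n^(3/2). Hence f(n) ∈ Θ(n^(3/2)).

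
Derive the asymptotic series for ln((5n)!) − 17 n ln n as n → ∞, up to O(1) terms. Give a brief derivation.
ln((5n)!) − 17 n ln n = −12 n ln n + 5(ln 5 − 1) n + (1/2) ln(2π·5n) + O(1/n)

Stirling: ln((5n)!) = 5n ln(5n) − 5n + (1/2) ln(2π·5n) + O(1/n).
Expand 5n ln(5n) = 5n (ln n + ln 5) = 5n ln n + 5n ln 5.
Subtract 17n ln n: leading term is (5 − 17) n ln n = −12 n ln n. The next term is 5n ln 5 − 5n = 5(ln 5 − 1) n. Then the (1/2) ln(2π·5n) correction.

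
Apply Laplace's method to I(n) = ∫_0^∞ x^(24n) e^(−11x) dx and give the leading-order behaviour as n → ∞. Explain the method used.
I(n) ~ (sqrt(2π·24n) / 11) · (24n/(11e))^(24n)

Write the integrand as exp(24n ln x − 11x) and set f(x) = 24n ln x − 11x. Then f'(x) = 24n/x − 11 = 0 at x* = 24n/11, and f''(x*) = −24n/x*^2 = −11^2/(24n). Laplace's method (interior maximum) gives
  I(n) ~ e^(f(x*)) · sqrt(2π / |f''(x*)|)
        = exp(24n ln(24n/11) − 24n) · sqrt(2π · 24n / 11^2)
        = (24n/11)^(24n) e^(−24n) · sqrt(2π·24n) / 11
        = (sqrt(2π·24n) / 11) · (24n/(11e))^(24n).
This matches Γ(24n+1)/11^(24n+1) with Stirling applied to Γ.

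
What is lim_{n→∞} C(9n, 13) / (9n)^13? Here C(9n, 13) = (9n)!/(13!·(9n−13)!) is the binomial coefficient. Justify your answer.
lim = 1/13! = 1/6227020800

With N = 9n → ∞: C(N, 13) / N^13 = [N(N−1)…(N−12)] / (13! · N^13) = (1/13!) · 1 · (1 − 1/(9n)) · … · (1 − 12/(9n)). Each factor → 1 as N → ∞, so the limit is 1/13! = 1/6227020800.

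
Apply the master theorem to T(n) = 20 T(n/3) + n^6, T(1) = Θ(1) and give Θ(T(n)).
T(n) = Θ(n^6)

log_3 20 ≈ 2.727. f(n) = n^6 dominates n^(log_3 20) since 6 > 2.727, and the regularity condition a·f(n/b) = 20·(n/3)^6 = (20/729)·n^6 ≤ c·f(n) holds with c = 20/729 ≈ 0.0274 < 1. So this is Case 3: T(n) = Θ(f(n)) = Θ(n^6).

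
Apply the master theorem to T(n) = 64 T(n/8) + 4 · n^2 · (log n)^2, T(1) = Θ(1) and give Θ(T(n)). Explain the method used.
T(n) = Θ(n^2 · (log n)^3)

Here log_8 64 = 2 and f(n) = 4 · n^2 · (log n)^2 = Θ(n^(log_8 64) · (log n)^2). This is the extended Case 2 of the master theorem (f matches the critical exponent up to log factors), giving T(n) = Θ(n^(log_8 64) · (log n)^(2+1)) = Θ(n^2 · (log n)^3).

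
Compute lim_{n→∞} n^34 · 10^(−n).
lim = 0

Exponentials with base > 1 dominate every fixed polynomial: for any fixed c, n^c / 10^n → 0 as n → ∞ (e.g. by the ratio test, or by writing 10^n = e^(n ln 10) and noting e^(n ln 10) / n^c → ∞). Hence n^34 · 10^(−n) = n^34 / 10^n → 0.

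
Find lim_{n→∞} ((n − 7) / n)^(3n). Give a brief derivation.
lim = e^(−21)

Rewrite as (1 − 7/n)^(3n). By the standard limit (1 + x/n)^n → e^x, we have (1 − 7/n)^n → e^(−7), and raising to the 3rd power gives e^(−21).
More precisely, ln[(1 − 7/n)^(3n)] = 3n · ln(1 − 7/n) = 3n · (-7/n + O(1/n^2)) = -21 + O(1/n) → -21.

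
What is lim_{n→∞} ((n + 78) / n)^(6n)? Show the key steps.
lim = e^468

Rewrite as (1 + 78/n)^(6n). By the standard limit (1 + x/n)^n → e^x, we have (1 + 78/n)^n → e^78, and raising to the 6th power gives e^468.
More precisely, ln[(1 + 78/n)^(6n)] = 6n · ln(1 + 78/n) = 6n · (78/n + O(1/n^2)) = 468 + O(1/n) → 468.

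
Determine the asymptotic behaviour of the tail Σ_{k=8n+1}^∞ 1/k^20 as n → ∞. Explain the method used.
Σ_{k>8n} 1/k^20 ~ 1/(19 · (8n)^19)

Compare to the integral: ∫_{8n}^∞ x^(−20) dx = [−x^(−19)/19]_{8n}^∞ = 1/((20−1)·(8n)^19). Euler-Maclaurin then gives
  Σ_{k>8n} 1/k^20 = ∫_{8n}^∞ dx/x^20 − 1/(2·(8n)^20) + O(1/(8n)^21).
(Equivalently this is ζ(20) − Σ_{k≤8n} 1/k^20.)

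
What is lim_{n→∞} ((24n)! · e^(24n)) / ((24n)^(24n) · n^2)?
lim = 0

Stirling: (24n)! ~ sqrt(2π·24n) · (24n/e)^(24n). Hence
  (24n)! · e^(24n) / (24n)^(24n) ~ sqrt(2π·24n).
Dividing by n^2: sqrt(2π·24n) / n^2 = sqrt(2π·24) · n^((1−4)/2), so the expression behaves like sqrt(2π·24) · n^((1−4)/2) → 0.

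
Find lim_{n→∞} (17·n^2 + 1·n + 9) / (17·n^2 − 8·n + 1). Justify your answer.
lim = 17/17 = 1

For large n the leading n^2 terms dominate both numerator and denominator. Dividing top and bottom by n^2, every other term tends to 0, leaving 17/17 = 1.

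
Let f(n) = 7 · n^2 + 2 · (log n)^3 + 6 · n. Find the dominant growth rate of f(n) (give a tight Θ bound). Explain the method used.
f(n) ∈ Θ(n^2)

Compare the terms by growth order. For large n, n^a · (log n)^b dominates n^a' · (log n)^b' iff a > a', or (a = a' and b > b'). Ranking the 3 terms shows the dominant one is 7 · n^2. Hence f(n) ∈ Θ(n^2).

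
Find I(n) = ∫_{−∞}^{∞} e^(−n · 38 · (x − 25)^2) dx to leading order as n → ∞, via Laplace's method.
I(n) = sqrt(π/(38n))

Here φ(x) = 38 · (x − 25)^2 has its unique minimum at x* = 25 with φ(x*) = 0 and φ''(x*) = 76. Laplace's method gives
  I(n) ~ e^(−n φ(x*)) · sqrt(2π / (n · φ''(x*))) = sqrt(2π / (76n)) = sqrt(π/(38n)).
This is exact: substituting u = (x − 25)·sqrt(38n) gives I(n) = (1/sqrt(38n)) ∫_{−∞}^{∞} e^(−u^2) du = sqrt(π/(38n)).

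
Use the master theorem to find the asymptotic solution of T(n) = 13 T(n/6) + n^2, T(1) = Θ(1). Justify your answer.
T(n) = Θ(n^2)

log_6 13 ≈ 1.432. f(n) = n^2 dominates n^(log_6 13) since 2 > 1.432, and the regularity condition a·f(n/b) = 13·(n/6)^2 = (13/36)·n^2 ≤ c·f(n) holds with c = 13/36 ≈ 0.361 < 1. So this is Case 3: T(n) = Θ(f(n)) = Θ(n^2).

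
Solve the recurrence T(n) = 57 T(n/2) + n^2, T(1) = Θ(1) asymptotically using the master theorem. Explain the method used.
T(n) = Θ(n^(log_2 57))

Master theorem: compare f(n) = n^2 to n^(log_2 57) where log_2 57 ≈ 5.833. Since 2 < log_2 57, we have f(n) = O(n^(log_2 57 − ε)) for some ε > 0 — Case 1. Hence T(n) = Θ(n^(log_2 57)).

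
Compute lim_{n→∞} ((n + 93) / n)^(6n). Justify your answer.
lim = e^558

Rewrite as (1 + 93/n)^(6n). By the standard limit (1 + x/n)^n → e^x, we have (1 + 93/n)^n → e^93, and raising to the 6th power gives e^558.
More precisely, ln[(1 + 93/n)^(6n)] = 6n · ln(1 + 93/n) = 6n · (93/n + O(1/n^2)) = 558 + O(1/n) → 558.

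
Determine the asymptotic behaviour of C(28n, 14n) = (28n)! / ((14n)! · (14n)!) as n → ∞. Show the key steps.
C(28n, 14n) ~ (4)^(14n) · sqrt(1/(π·14n))

Write N = 14n. Apply Stirling to each factorial:
  (2N)! ~ sqrt(2π·2N) · (2N/e)^(2N),
  N! ~ sqrt(2π N) · (N/e)^N,
  (1N)! ~ sqrt(2π·1N) · (1N/e)^(1N).
The exponential factors combine to (2N)^(2N) / (N^N · (1N)^(1N)) = 2^(2N)/1^(1N) = (2^2/1^1)^N = (4)^N.
The square-root prefactors combine to sqrt(2π·2N) / (sqrt(2π N)·sqrt(2π·1N)) = sqrt(2 / (2π·1·N)) = sqrt(1/(π·14n)).
Substituting N = 14n: C(28n, 14n) ~ (4)^(14n) · sqrt(1/(π·14n)).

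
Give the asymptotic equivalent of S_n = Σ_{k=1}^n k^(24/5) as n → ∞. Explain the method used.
S_n ~ (5/29) · n^(29/5)

Integral comparison: Σ_{k=1}^n k^(24/5) = ∫_0^n x^(24/5) dx + O(n^(24/5)). The integral is n^(1 + 24/5) / (1 + 24/5) = n^((24+5)/5) / ((24+5)/5) = (5/29) · n^(29/5).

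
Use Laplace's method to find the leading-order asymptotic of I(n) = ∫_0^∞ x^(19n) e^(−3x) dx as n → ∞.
I(n) ~ (sqrt(2π·19n) / 3) · (19n/(3e))^(19n)

Write the integrand as exp(19n ln x − 3x) and set f(x) = 19n ln x − 3x. Then f'(x) = 19n/x − 3 = 0 at x* = 19n/3, and f''(x*) = −19n/x*^2 = −3^2/(19n). Laplace's method (interior maximum) gives
  I(n) ~ e^(f(x*)) · sqrt(2π / |f''(x*)|)
        = exp(19n ln(19n/3) − 19n) · sqrt(2π · 19n / 3^2)
        = (19n/3)^(19n) e^(−19n) · sqrt(2π·19n) / 3
        = (sqrt(2π·19n) / 3) · (19n/(3e))^(19n).
This matches Γ(19n+1)/3^(19n+1) with Stirling applied to Γ.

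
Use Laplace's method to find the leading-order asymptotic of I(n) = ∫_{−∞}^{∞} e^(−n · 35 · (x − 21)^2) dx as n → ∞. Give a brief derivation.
I(n) = sqrt(π/(35n))

Here φ(x) = 35 · (x − 21)^2 has its unique minimum at x* = 21 with φ(x*) = 0 and φ''(x*) = 70. Laplace's method gives
  I(n) ~ e^(−n φ(x*)) · sqrt(2π / (n · φ''(x*))) = sqrt(2π / (70n)) = sqrt(π/(35n)).
This is exact: substituting u = (x − 21)·sqrt(35n) gives I(n) = (1/sqrt(35n)) ∫_{−∞}^{∞} e^(−u^2) du = sqrt(π/(35n)).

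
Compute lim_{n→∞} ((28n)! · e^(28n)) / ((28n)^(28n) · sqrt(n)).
lim = sqrt(2π·28)

Stirling: (28n)! ~ sqrt(2π·28n) · (28n/e)^(28n). Hence
  (28n)! · e^(28n) / (28n)^(28n) ~ sqrt(2π·28n).
Dividing by sqrt(n): sqrt(2π·28n) / sqrt(n) = sqrt(2π·28) · n^((1−1)/2), so the limit is sqrt(2π·28).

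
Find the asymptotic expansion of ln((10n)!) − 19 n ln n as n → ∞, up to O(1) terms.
ln((10n)!) − 19 n ln n = −9 n ln n + 10(ln 10 − 1) n + (1/2) ln(2π·10n) + O(1/n)

Stirling: ln((10n)!) = 10n ln(10n) − 10n + (1/2) ln(2π·10n) + O(1/n).
Expand 10n ln(10n) = 10n (ln n + ln 10) = 10n ln n + 10n ln 10.
Subtract 19n ln n: leading term is (10 − 19) n ln n = −9 n ln n. The next term is 10n ln 10 − 10n = 10(ln 10 − 1) n. Then the (1/2) ln(2π·10n) correction.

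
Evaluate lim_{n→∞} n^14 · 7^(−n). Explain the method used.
lim = 0

Exponentials with base > 1 dominate every fixed polynomial: for any fixed c, n^c / 7^n → 0 as n → ∞ (e.g. by the ratio test, or by writing 7^n = e^(n ln 7) and noting e^(n ln 7) / n^c → ∞). Hence n^14 · 7^(−n) = n^14 / 7^n → 0.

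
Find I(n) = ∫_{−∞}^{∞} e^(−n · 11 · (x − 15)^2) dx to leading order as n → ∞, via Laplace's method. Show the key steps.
I(n) = sqrt(π/(11n))

Here φ(x) = 11 · (x − 15)^2 has its unique minimum at x* = 15 with φ(x*) = 0 and φ''(x*) = 22. Laplace's method gives
  I(n) ~ e^(−n φ(x*)) · sqrt(2π / (n · φ''(x*))) = sqrt(2π / (22n)) = sqrt(π/(11n)).
This is exact: substituting u = (x − 15)·sqrt(11n) gives I(n) = (1/sqrt(11n)) ∫_{−∞}^{∞} e^(−u^2) du = sqrt(π/(11n)).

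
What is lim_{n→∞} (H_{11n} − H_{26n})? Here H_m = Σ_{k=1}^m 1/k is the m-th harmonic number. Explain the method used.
lim = ln(11/26)

Euler-Maclaurin gives H_m = ln m + γ + 1/(2m) + O(1/m^2). The γ and O(1/m) terms cancel in the difference:
  H_{11n} − H_{26n} = ln(11n) − ln(26n) + O(1/n) = ln(11/26) + O(1/n).
Hence the limit is ln(11/26).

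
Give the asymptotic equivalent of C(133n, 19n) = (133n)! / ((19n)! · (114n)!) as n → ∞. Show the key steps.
C(133n, 19n) ~ (823543/46656)^(19n) · sqrt(7/(12π·19n))

Write N = 19n. Apply Stirling to each factorial:
  (7N)! ~ sqrt(2π·7N) · (7N/e)^(7N),
  N! ~ sqrt(2π N) · (N/e)^N,
  (6N)! ~ sqrt(2π·6N) · (6N/e)^(6N).
The exponential factors combine to (7N)^(7N) / (N^N · (6N)^(6N)) = 7^(7N)/6^(6N) = (7^7/6^6)^N = (823543/46656)^N.
The square-root prefactors combine to sqrt(2π·7N) / (sqrt(2π N)·sqrt(2π·6N)) = sqrt(7 / (2π·6·N)) = sqrt(7/(12π·19n)).
Substituting N = 19n: C(133n, 19n) ~ (823543/46656)^(19n) · sqrt(7/(12π·19n)).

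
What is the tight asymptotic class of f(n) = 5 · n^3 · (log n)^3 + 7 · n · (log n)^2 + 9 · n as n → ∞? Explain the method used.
f(n) ∈ Θ(n^3 · (log n)^3)

Compare the terms by growth order. For large n, n^a · (log n)^b dominates n^a' · (log n)^b' iff a > a', or (a = a' and b > b'). Ranking the 3 terms shows the dominant one is 5 · n^3 · (log n)^3. Hence f(n) ∈ Θ(n^3 · (log n)^3).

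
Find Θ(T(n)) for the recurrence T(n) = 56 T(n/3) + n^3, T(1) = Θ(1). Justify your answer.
T(n) = Θ(n^(log_3 56))

Master theorem: compare f(n) = n^3 to n^(log_3 56) where log_3 56 ≈ 3.664. Since 3 < log_3 56, we have f(n) = O(n^(log_3 56 − ε)) for some ε > 0 — Case 1. Hence T(n) = Θ(n^(log_3 56)).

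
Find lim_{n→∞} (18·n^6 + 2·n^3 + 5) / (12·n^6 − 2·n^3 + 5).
lim = 18/12 = 3/2

For large n the leading n^6 terms dominate both numerator and denominator. Dividing top and bottom by n^6, every other term tends to 0, leaving 18/12 = 3/2.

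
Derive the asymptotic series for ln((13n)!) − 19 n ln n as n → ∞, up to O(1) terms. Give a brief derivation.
ln((13n)!) − 19 n ln n = −6 n ln n + 13(ln 13 − 1) n + (1/2) ln(2π·13n) + O(1/n)

Stirling: ln((13n)!) = 13n ln(13n) − 13n + (1/2) ln(2π·13n) + O(1/n).
Expand 13n ln(13n) = 13n (ln n + ln 13) = 13n ln n + 13n ln 13.
Subtract 19n ln n: leading term is (13 − 19) n ln n = −6 n ln n. The next term is 13n ln 13 − 13n = 13(ln 13 − 1) n. Then the (1/2) ln(2π·13n) correction.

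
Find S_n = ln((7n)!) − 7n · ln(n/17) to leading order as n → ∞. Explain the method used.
S_n ~ 7n · (ln 119 − 1) + O(ln n)

Stirling: ln((7n)!) = 7n ln(7n) − 7n + O(ln n).
  S_n = 7n ln(7n) − 7n − 7n ln(n/17) + O(ln n)
      = 7n ln(7n) − 7n ln n + 7n ln 17 − 7n + O(ln n)
      = 7n ln 7 + 7n ln 17 − 7n + O(ln n)
      = 7n (ln 119 − 1) + O(ln n).
Numerically ln(119) − 1 ≈ 3.7791.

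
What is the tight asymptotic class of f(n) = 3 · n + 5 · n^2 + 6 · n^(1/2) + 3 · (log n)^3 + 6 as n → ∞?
f(n) ∈ Θ(n^2)

Compare the terms by growth order. For large n, n^a · (log n)^b dominates n^a' · (log n)^b' iff a > a', or (a = a' and b > b'). Ranking the 5 terms shows the dominant one is 5 · n^2. Hence f(n) ∈ Θ(n^2).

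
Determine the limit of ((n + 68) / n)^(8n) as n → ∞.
lim = e^544

Rewrite as (1 + 68/n)^(8n). By the standard limit (1 + x/n)^n → e^x, we have (1 + 68/n)^n → e^68, and raising to the 8th power gives e^544.
More precisely, ln[(1 + 68/n)^(8n)] = 8n · ln(1 + 68/n) = 8n · (68/n + O(1/n^2)) = 544 + O(1/n) → 544.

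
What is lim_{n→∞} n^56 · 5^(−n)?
lim = 0

Exponentials with base > 1 dominate every fixed polynomial: for any fixed c, n^c / 5^n → 0 as n → ∞ (e.g. by the ratio test, or by writing 5^n = e^(n ln 5) and noting e^(n ln 5) / n^c → ∞). Hence n^56 · 5^(−n) = n^56 / 5^n → 0.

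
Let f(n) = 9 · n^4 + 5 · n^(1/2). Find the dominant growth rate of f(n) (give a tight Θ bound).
f(n) ∈ Θ(n^4)

Compare the terms by growth order. For large n, n^a · (log n)^b dominates n^a' · (log n)^b' iff a > a', or (a = a' and b > b'). Ranking the 2 terms shows the dominant one is 9 · n^4. Hence f(n) ∈ Θ(n^4).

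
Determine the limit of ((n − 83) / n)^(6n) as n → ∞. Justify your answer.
lim = e^(−498)

Rewrite as (1 − 83/n)^(6n). By the standard limit (1 + x/n)^n → e^x, we have (1 − 83/n)^n → e^(−83), and raising to the 6th power gives e^(−498).
More precisely, ln[(1 − 83/n)^(6n)] = 6n · ln(1 − 83/n) = 6n · (-83/n + O(1/n^2)) = -498 + O(1/n) → -498.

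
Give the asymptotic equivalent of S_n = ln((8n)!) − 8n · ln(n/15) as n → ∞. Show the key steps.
S_n ~ 8n · (ln 120 − 1) + O(ln n)

Stirling: ln((8n)!) = 8n ln(8n) − 8n + O(ln n).
  S_n = 8n ln(8n) − 8n − 8n ln(n/15) + O(ln n)
      = 8n ln(8n) − 8n ln n + 8n ln 15 − 8n + O(ln n)
      = 8n ln 8 + 8n ln 15 − 8n + O(ln n)
      = 8n (ln 120 − 1) + O(ln n).
Numerically ln(120) − 1 ≈ 3.7875.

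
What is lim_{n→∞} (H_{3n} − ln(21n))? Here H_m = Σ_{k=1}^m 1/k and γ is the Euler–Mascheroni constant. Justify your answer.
lim = −ln 7 + γ

By Euler-Maclaurin, H_m = ln m + γ + O(1/m). So
  H_{3n} − ln(21n) = ln(3n) + γ − ln(21n) + O(1/n)
                       = ln(3/21) + γ + O(1/n).
Hence the limit is ln(3/21) + γ (= −ln 7).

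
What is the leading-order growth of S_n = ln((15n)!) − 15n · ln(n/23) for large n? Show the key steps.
S_n ~ 15n · (ln 345 − 1) + O(ln n)

Stirling: ln((15n)!) = 15n ln(15n) − 15n + O(ln n).
  S_n = 15n ln(15n) − 15n − 15n ln(n/23) + O(ln n)
      = 15n ln(15n) − 15n ln n + 15n ln 23 − 15n + O(ln n)
      = 15n ln 15 + 15n ln 23 − 15n + O(ln n)
      = 15n (ln 345 − 1) + O(ln n).
Numerically ln(345) − 1 ≈ 4.8435.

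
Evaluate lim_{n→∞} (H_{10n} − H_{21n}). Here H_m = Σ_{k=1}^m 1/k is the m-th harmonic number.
lim = ln(10/21)

Euler-Maclaurin gives H_m = ln m + γ + 1/(2m) + O(1/m^2). The γ and O(1/m) terms cancel in the difference:
  H_{10n} − H_{21n} = ln(10n) − ln(21n) + O(1/n) = ln(10/21) + O(1/n).
Hence the limit is ln(10/21).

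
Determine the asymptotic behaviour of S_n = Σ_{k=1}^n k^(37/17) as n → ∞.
S_n ~ (17/54) · n^(54/17)

Integral comparison: Σ_{k=1}^n k^(37/17) = ∫_0^n x^(37/17) dx + O(n^(37/17)). The integral is n^(1 + 37/17) / (1 + 37/17) = n^((37+17)/17) / ((37+17)/17) = (17/54) · n^(54/17).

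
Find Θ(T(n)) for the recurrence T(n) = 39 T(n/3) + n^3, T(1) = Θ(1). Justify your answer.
T(n) = Θ(n^(log_3 39))

Master theorem: compare f(n) = n^3 to n^(log_3 39) where log_3 39 ≈ 3.335. Since 3 < log_3 39, we have f(n) = O(n^(log_3 39 − ε)) for some ε > 0 — Case 1. Hence T(n) = Θ(n^(log_3 39)).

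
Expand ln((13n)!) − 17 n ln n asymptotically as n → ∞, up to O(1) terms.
ln((13n)!) − 17 n ln n = −4 n ln n + 13(ln 13 − 1) n + (1/2) ln(2π·13n) + O(1/n)

Stirling: ln((13n)!) = 13n ln(13n) − 13n + (1/2) ln(2π·13n) + O(1/n).
Expand 13n ln(13n) = 13n (ln n + ln 13) = 13n ln n + 13n ln 13.
Subtract 17n ln n: leading term is (13 − 17) n ln n = −4 n ln n. The next term is 13n ln 13 − 13n = 13(ln 13 − 1) n. Then the (1/2) ln(2π·13n) correction.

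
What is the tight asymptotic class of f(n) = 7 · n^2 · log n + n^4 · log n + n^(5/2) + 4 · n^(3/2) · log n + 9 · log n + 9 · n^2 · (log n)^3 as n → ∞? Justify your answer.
f(n) ∈ Θ(n^4 · log n)

Compare the terms by growth order. For large n, n^a · (log n)^b dominates n^a' · (log n)^b' iff a > a', or (a = a' and b > b'). Ranking the 6 terms shows the dominant one is n^4 · log n. Hence f(n) ∈ Θ(n^4 · log n).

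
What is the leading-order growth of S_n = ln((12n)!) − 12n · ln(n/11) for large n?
S_n ~ 12n · (ln 132 − 1) + O(ln n)

Stirling: ln((12n)!) = 12n ln(12n) − 12n + O(ln n).
  S_n = 12n ln(12n) − 12n − 12n ln(n/11) + O(ln n)
      = 12n ln(12n) − 12n ln n + 12n ln 11 − 12n + O(ln n)
      = 12n ln 12 + 12n ln 11 − 12n + O(ln n)
      = 12n (ln 132 − 1) + O(ln n).
Numerically ln(132) − 1 ≈ 3.8828.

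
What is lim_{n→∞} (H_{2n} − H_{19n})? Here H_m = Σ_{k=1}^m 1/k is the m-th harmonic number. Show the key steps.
lim = ln(2/19)

Euler-Maclaurin gives H_m = ln m + γ + 1/(2m) + O(1/m^2). The γ and O(1/m) terms cancel in the difference:
  H_{2n} − H_{19n} = ln(2n) − ln(19n) + O(1/n) = ln(2/19) + O(1/n).
Hence the limit is ln(2/19).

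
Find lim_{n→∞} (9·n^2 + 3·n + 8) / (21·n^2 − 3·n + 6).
lim = 9/21 = 3/7

For large n the leading n^2 terms dominate both numerator and denominator. Dividing top and bottom by n^2, every other term tends to 0, leaving 9/21 = 3/7.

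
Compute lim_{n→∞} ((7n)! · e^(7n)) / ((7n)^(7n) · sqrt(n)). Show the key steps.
lim = sqrt(2π·7)

Stirling: (7n)! ~ sqrt(2π·7n) · (7n/e)^(7n). Hence
  (7n)! · e^(7n) / (7n)^(7n) ~ sqrt(2π·7n).
Dividing by sqrt(n): sqrt(2π·7n) / sqrt(n) = sqrt(2π·7) · n^((1−1)/2), so the limit is sqrt(2π·7).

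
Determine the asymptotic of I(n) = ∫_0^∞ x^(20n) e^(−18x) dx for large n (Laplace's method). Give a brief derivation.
I(n) ~ (sqrt(2π·20n) / 18) · (20n/(18e))^(20n)

Write the integrand as exp(20n ln x − 18x) and set f(x) = 20n ln x − 18x. Then f'(x) = 20n/x − 18 = 0 at x* = 20n/18, and f''(x*) = −20n/x*^2 = −18^2/(20n). Laplace's method (interior maximum) gives
  I(n) ~ e^(f(x*)) · sqrt(2π / |f''(x*)|)
        = exp(20n ln(20n/18) − 20n) · sqrt(2π · 20n / 18^2)
        = (20n/18)^(20n) e^(−20n) · sqrt(2π·20n) / 18
        = (sqrt(2π·20n) / 18) · (20n/(18e))^(20n).
This matches Γ(20n+1)/18^(20n+1) with Stirling applied to Γ.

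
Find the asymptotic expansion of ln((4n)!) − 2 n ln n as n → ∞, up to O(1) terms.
ln((4n)!) − 2 n ln n = 2 n ln n + 4(ln 4 − 1) n + (1/2) ln(2π·4n) + O(1/n)

Stirling: ln((4n)!) = 4n ln(4n) − 4n + (1/2) ln(2π·4n) + O(1/n).
Expand 4n ln(4n) = 4n (ln n + ln 4) = 4n ln n + 4n ln 4.
Subtract 2n ln n: leading term is (4 − 2) n ln n = 2 n ln n. The next term is 4n ln 4 − 4n = 4(ln 4 − 1) n. Then the (1/2) ln(2π·4n) correction.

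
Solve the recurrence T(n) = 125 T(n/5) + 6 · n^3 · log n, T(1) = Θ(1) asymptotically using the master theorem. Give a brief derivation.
T(n) = Θ(n^3 · (log n)^2)

Here log_5 125 = 3 and f(n) = 6 · n^3 · log n = Θ(n^(log_5 125) · (log n)^1). This is the extended Case 2 of the master theorem (f matches the critical exponent up to log factors), giving T(n) = Θ(n^(log_5 125) · (log n)^(1+1)) = Θ(n^3 · (log n)^2).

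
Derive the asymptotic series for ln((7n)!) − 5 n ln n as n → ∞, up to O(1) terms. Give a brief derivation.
ln((7n)!) − 5 n ln n = 2 n ln n + 7(ln 7 − 1) n + (1/2) ln(2π·7n) + O(1/n)

Stirling: ln((7n)!) = 7n ln(7n) − 7n + (1/2) ln(2π·7n) + O(1/n).
Expand 7n ln(7n) = 7n (ln n + ln 7) = 7n ln n + 7n ln 7.
Subtract 5n ln n: leading term is (7 − 5) n ln n = 2 n ln n. The next term is 7n ln 7 − 7n = 7(ln 7 − 1) n. Then the (1/2) ln(2π·7n) correction.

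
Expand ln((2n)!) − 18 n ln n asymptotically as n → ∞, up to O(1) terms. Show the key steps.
ln((2n)!) − 18 n ln n = −16 n ln n + 2(ln 2 − 1) n + (1/2) ln(2π·2n) + O(1/n)

Stirling: ln((2n)!) = 2n ln(2n) − 2n + (1/2) ln(2π·2n) + O(1/n).
Expand 2n ln(2n) = 2n (ln n + ln 2) = 2n ln n + 2n ln 2.
Subtract 18n ln n: leading term is (2 − 18) n ln n = −16 n ln n. The next term is 2n ln 2 − 2n = 2(ln 2 − 1) n. Then the (1/2) ln(2π·2n) correction.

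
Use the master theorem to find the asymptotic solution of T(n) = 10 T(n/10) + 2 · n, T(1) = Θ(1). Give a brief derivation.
T(n) = Θ(n log n)

log_10 10 = 1, and f(n) = 2 · n = Θ(n^(log_10 10)). This is Case 2 of the master theorem: T(n) = Θ(f(n) · log n) = Θ(n log n).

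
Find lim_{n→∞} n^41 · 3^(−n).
lim = 0

Exponentials with base > 1 dominate every fixed polynomial: for any fixed c, n^c / 3^n → 0 as n → ∞ (e.g. by the ratio test, or by writing 3^n = e^(n ln 3) and noting e^(n ln 3) / n^c → ∞). Hence n^41 · 3^(−n) = n^41 / 3^n → 0.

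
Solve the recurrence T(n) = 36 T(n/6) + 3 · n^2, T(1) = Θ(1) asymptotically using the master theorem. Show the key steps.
T(n) = Θ(n^2 log n)

log_6 36 = 2, and f(n) = 3 · n^2 = Θ(n^(log_6 36)). This is Case 2 of the master theorem: T(n) = Θ(f(n) · log n) = Θ(n^2 log n).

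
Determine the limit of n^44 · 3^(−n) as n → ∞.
lim = 0

Exponentials with base > 1 dominate every fixed polynomial: for any fixed c, n^c / 3^n → 0 as n → ∞ (e.g. by the ratio test, or by writing 3^n = e^(n ln 3) and noting e^(n ln 3) / n^c → ∞). Hence n^44 · 3^(−n) = n^44 / 3^n → 0.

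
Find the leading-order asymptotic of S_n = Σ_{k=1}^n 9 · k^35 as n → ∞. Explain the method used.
S_n ~ n^36 / 4

By integral comparison (Euler-Maclaurin), Σ_{k=1}^n 9 · k^35 = 9 · ∫_0^n x^35 dx + O(n^35) = 9 · n^36/36 = n^36 / 4 + O(n^35). (Equivalently, Faulhaber's formula gives the same leading term.)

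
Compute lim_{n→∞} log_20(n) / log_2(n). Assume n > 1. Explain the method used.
lim = ln(2) / ln(20) = log_20(2)

Change of base: log_20(n) = ln n / ln 20 and log_2(n) = ln n / ln 2. The ratio is (ln n / ln 20) · (ln 2 / ln n) = ln 2 / ln 20, a constant independent of n. So the limit is ln 2 / ln 20 = log_20(2).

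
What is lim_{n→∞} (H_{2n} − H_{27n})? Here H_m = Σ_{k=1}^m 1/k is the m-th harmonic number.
lim = ln(2/27)

Euler-Maclaurin gives H_m = ln m + γ + 1/(2m) + O(1/m^2). The γ and O(1/m) terms cancel in the difference:
  H_{2n} − H_{27n} = ln(2n) − ln(27n) + O(1/n) = ln(2/27) + O(1/n).
Hence the limit is ln(2/27).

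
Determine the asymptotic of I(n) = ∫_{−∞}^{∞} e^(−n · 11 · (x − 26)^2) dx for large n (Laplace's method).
I(n) = sqrt(π/(11n))

Here φ(x) = 11 · (x − 26)^2 has its unique minimum at x* = 26 with φ(x*) = 0 and φ''(x*) = 22. Laplace's method gives
  I(n) ~ e^(−n φ(x*)) · sqrt(2π / (n · φ''(x*))) = sqrt(2π / (22n)) = sqrt(π/(11n)).
This is exact: substituting u = (x − 26)·sqrt(11n) gives I(n) = (1/sqrt(11n)) ∫_{−∞}^{∞} e^(−u^2) du = sqrt(π/(11n)).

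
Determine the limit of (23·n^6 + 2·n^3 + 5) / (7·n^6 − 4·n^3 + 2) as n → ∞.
lim = 23/7

For large n the leading n^6 terms dominate both numerator and denominator. Dividing top and bottom by n^6, every other term tends to 0, leaving 23/7.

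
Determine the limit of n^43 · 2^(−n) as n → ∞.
lim = 0

Exponentials with base > 1 dominate every fixed polynomial: for any fixed c, n^c / 2^n → 0 as n → ∞ (e.g. by the ratio test, or by writing 2^n = e^(n ln 2) and noting e^(n ln 2) / n^c → ∞). Hence n^43 · 2^(−n) = n^43 / 2^n → 0.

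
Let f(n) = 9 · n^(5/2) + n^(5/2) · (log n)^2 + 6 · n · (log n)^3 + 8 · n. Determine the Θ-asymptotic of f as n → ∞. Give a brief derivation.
f(n) ∈ Θ(n^(5/2) · (log n)^2)

Compare the terms by growth order. For large n, n^a · (log n)^b dominates n^a' · (log n)^b' iff a > a', or (a = a' and b > b'). Ranking the 4 terms shows the dominant one is n^(5/2) · (log n)^2. Hence f(n) ∈ Θ(n^(5/2) · (log n)^2).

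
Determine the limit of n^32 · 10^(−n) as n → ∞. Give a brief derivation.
lim = 0

Exponentials with base > 1 dominate every fixed polynomial: for any fixed c, n^c / 10^n → 0 as n → ∞ (e.g. by the ratio test, or by writing 10^n = e^(n ln 10) and noting e^(n ln 10) / n^c → ∞). Hence n^32 · 10^(−n) = n^32 / 10^n → 0.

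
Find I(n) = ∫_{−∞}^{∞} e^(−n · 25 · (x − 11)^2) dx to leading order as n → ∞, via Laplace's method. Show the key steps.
I(n) = sqrt(π/(25n))

Here φ(x) = 25 · (x − 11)^2 has its unique minimum at x* = 11 with φ(x*) = 0 and φ''(x*) = 50. Laplace's method gives
  I(n) ~ e^(−n φ(x*)) · sqrt(2π / (n · φ''(x*))) = sqrt(2π / (50n)) = sqrt(π/(25n)).
This is exact: substituting u = (x − 11)·sqrt(25n) gives I(n) = (1/sqrt(25n)) ∫_{−∞}^{∞} e^(−u^2) du = sqrt(π/(25n)).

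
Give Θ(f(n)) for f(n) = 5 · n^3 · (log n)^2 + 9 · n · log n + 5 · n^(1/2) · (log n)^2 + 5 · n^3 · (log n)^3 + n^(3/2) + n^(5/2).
f(n) ∈ Θ(n^3 · (log n)^3)

Compare the terms by growth order. For large n, n^a · (log n)^b dominates n^a' · (log n)^b' iff a > a', or (a = a' and b > b'). Ranking the 6 terms shows the dominant one is 5 · n^3 · (log n)^3. Hence f(n) ∈ Θ(n^3 · (log n)^3).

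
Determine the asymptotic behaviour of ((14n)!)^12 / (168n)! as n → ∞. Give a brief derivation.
((14n)!)^12/(168n)! ~ ((2π·14n)^(11/2) / sqrt(12)) · 12^(−12·14n)  →  0

Write N = 14n. Stirling: N! ~ sqrt(2π N)(N/e)^N and (12N)! ~ sqrt(2π·12N)·(12N/e)^(12N).
  (N!)^12/(12N)! ~ (2π N)^(12/2) (N/e)^(12N) / [sqrt(2π·12N) (12N/e)^(12N)]
     = (2π N)^(12/2) / sqrt(2π·12N) · (N/(12N))^(12N)
     = (2π N)^((12−1)/2) / sqrt(12) · 12^(−12N).
Since 12^12 > 1, the factor 12^(−12N) decays exponentially, so the ratio → 0. Substituting N = 14n gives the stated form.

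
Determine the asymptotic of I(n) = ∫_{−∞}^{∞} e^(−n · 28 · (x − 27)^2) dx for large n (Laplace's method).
I(n) = sqrt(π/(28n))

Here φ(x) = 28 · (x − 27)^2 has its unique minimum at x* = 27 with φ(x*) = 0 and φ''(x*) = 56. Laplace's method gives
  I(n) ~ e^(−n φ(x*)) · sqrt(2π / (n · φ''(x*))) = sqrt(2π / (56n)) = sqrt(π/(28n)).
This is exact: substituting u = (x − 27)·sqrt(28n) gives I(n) = (1/sqrt(28n)) ∫_{−∞}^{∞} e^(−u^2) du = sqrt(π/(28n)).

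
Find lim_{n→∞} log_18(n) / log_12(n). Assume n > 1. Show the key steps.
lim = ln(12) / ln(18) = log_18(12)

Change of base: log_18(n) = ln n / ln 18 and log_12(n) = ln n / ln 12. The ratio is (ln n / ln 18) · (ln 12 / ln n) = ln 12 / ln 18, a constant independent of n. So the limit is ln 12 / ln 18 = log_18(12).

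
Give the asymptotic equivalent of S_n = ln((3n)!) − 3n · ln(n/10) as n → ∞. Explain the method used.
S_n ~ 3n · (ln 30 − 1) + O(ln n)

Stirling: ln((3n)!) = 3n ln(3n) − 3n + O(ln n).
  S_n = 3n ln(3n) − 3n − 3n ln(n/10) + O(ln n)
      = 3n ln(3n) − 3n ln n + 3n ln 10 − 3n + O(ln n)
      = 3n ln 3 + 3n ln 10 − 3n + O(ln n)
      = 3n (ln 30 − 1) + O(ln n).
Numerically ln(30) − 1 ≈ 2.4012.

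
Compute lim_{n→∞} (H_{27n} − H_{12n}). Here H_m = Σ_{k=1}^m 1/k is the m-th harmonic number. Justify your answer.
lim = ln(27/12) = ln(9/4)

Euler-Maclaurin gives H_m = ln m + γ + 1/(2m) + O(1/m^2). The γ and O(1/m) terms cancel in the difference:
  H_{27n} − H_{12n} = ln(27n) − ln(12n) + O(1/n) = ln(27/12) + O(1/n).
Hence the limit is ln(27/12) = ln(9/4).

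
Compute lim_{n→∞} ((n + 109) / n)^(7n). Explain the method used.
lim = e^763

Rewrite as (1 + 109/n)^(7n). By the standard limit (1 + x/n)^n → e^x, we have (1 + 109/n)^n → e^109, and raising to the 7th power gives e^763.
More precisely, ln[(1 + 109/n)^(7n)] = 7n · ln(1 + 109/n) = 7n · (109/n + O(1/n^2)) = 763 + O(1/n) → 763.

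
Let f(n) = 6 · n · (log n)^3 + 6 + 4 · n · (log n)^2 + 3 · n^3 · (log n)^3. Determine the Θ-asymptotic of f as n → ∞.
f(n) ∈ Θ(n^3 · (log n)^3)

Compare the terms by growth order. For large n, n^a · (log n)^b dominates n^a' · (log n)^b' iff a > a', or (a = a' and b > b'). Ranking the 4 terms shows the dominant one is 3 · n^3 · (log n)^3. Hence f(n) ∈ Θ(n^3 · (log n)^3).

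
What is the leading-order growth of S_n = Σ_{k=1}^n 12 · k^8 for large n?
S_n ~ 4 · n^9 / 3

By integral comparison (Euler-Maclaurin), Σ_{k=1}^n 12 · k^8 = 12 · ∫_0^n x^8 dx + O(n^8) = 12 · n^9/9 = 4 · n^9 / 3 + O(n^8). (Equivalently, Faulhaber's formula gives the same leading term.)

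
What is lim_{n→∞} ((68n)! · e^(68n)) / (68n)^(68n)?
lim = ∞

Stirling: (68n)! ~ sqrt(2π·68n) · (68n/e)^(68n). Hence
  (68n)! · e^(68n) / (68n)^(68n) ~ sqrt(2π·68n) = sqrt(2π·68) · sqrt(n) → ∞.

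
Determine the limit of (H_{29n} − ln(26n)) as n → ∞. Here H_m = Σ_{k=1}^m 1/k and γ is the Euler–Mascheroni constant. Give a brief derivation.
lim = ln(29/26) + γ

By Euler-Maclaurin, H_m = ln m + γ + O(1/m). So
  H_{29n} − ln(26n) = ln(29n) + γ − ln(26n) + O(1/n)
                       = ln(29/26) + γ + O(1/n).
Hence the limit is ln(29/26) + γ.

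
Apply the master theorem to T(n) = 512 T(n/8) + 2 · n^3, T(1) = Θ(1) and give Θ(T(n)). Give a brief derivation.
T(n) = Θ(n^3 log n)

log_8 512 = 3, and f(n) = 2 · n^3 = Θ(n^(log_8 512)). This is Case 2 of the master theorem: T(n) = Θ(f(n) · log n) = Θ(n^3 log n).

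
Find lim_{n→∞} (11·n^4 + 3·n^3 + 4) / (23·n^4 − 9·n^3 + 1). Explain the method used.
lim = 11/23

For large n the leading n^4 terms dominate both numerator and denominator. Dividing top and bottom by n^4, every other term tends to 0, leaving 11/23.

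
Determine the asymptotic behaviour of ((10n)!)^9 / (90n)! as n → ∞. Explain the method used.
((10n)!)^9/(90n)! ~ ((2π·10n)^(8/2) / 3) · 9^(−9·10n)  →  0

Write N = 10n. Stirling: N! ~ sqrt(2π N)(N/e)^N and (9N)! ~ sqrt(2π·9N)·(9N/e)^(9N).
  (N!)^9/(9N)! ~ (2π N)^(9/2) (N/e)^(9N) / [sqrt(2π·9N) (9N/e)^(9N)]
     = (2π N)^(9/2) / sqrt(2π·9N) · (N/(9N))^(9N)
     = (2π N)^((9−1)/2) / 3 · 9^(−9N).
Since 9^9 > 1, the factor 9^(−9N) decays exponentially, so the ratio → 0. Substituting N = 10n gives the stated form.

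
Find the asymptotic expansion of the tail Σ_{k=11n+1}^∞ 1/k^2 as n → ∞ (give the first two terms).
Σ_{k>11n} 1/k^2 = 1/(1 · (11n)) − 1/(2 · (11n)^2) + O(1/(11n)^3)

Compare to the integral: ∫_{11n}^∞ x^(−2) dx = [−x^(−1)/1]_{11n}^∞ = 1/((2−1)·(11n)). The Euler-Maclaurin correction adds −f(11n)/2 = −1/(2·(11n)^2). Euler-Maclaurin then gives
  Σ_{k>11n} 1/k^2 = ∫_{11n}^∞ dx/x^2 − 1/(2·(11n)^2) + O(1/(11n)^3).
(Equivalently this is ζ(2) − Σ_{k≤11n} 1/k^2.)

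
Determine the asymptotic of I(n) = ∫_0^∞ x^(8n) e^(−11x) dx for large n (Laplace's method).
I(n) ~ (sqrt(2π·8n) / 11) · (8n/(11e))^(8n)

Write the integrand as exp(8n ln x − 11x) and set f(x) = 8n ln x − 11x. Then f'(x) = 8n/x − 11 = 0 at x* = 8n/11, and f''(x*) = −8n/x*^2 = −11^2/(8n). Laplace's method (interior maximum) gives
  I(n) ~ e^(f(x*)) · sqrt(2π / |f''(x*)|)
        = exp(8n ln(8n/11) − 8n) · sqrt(2π · 8n / 11^2)
        = (8n/11)^(8n) e^(−8n) · sqrt(2π·8n) / 11
        = (sqrt(2π·8n) / 11) · (8n/(11e))^(8n).
This matches Γ(8n+1)/11^(8n+1) with Stirling applied to Γ.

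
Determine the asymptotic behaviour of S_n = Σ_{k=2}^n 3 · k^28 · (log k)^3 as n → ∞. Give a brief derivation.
S_n ~ 3 · n^29 · (log n)^3 / 29

By integral comparison, S_n = ∫_1^n 3 · x^28 · (log x)^3 dx + O(n^28 · (log n)^3). For the integral, the leading term of ∫_1^n x^28 (log x)^3 dx is n^29/29 · (log n)^3 (by repeated integration by parts; each step lowers the log-exponent and produces a relatively O(1/log n) correction). Hence S_n ~ 3 · n^29 · (log n)^3 / 29.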